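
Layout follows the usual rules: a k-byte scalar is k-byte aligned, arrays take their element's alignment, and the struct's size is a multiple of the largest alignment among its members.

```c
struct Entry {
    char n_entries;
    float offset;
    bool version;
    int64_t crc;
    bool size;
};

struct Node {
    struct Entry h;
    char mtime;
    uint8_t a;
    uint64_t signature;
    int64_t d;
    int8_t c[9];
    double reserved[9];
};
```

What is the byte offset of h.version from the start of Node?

8

Entry: 0..1  n_entries  (1B, 1-aligned); 1..4  -- padding (3B); 4..8  offset  (4B, 4-aligned); 8..9  version  (1B, 1-aligned); 9..16  -- padding (7B); 16..24  crc  (8B, 8-aligned); 24..25  size  (1B, 1-aligned); 25..32  -- tail padding (7B); sizeof = 32, alignof = 8
0..32  h  (32B, 8-aligned)
within Entry: version at 8
0 + 8 = 8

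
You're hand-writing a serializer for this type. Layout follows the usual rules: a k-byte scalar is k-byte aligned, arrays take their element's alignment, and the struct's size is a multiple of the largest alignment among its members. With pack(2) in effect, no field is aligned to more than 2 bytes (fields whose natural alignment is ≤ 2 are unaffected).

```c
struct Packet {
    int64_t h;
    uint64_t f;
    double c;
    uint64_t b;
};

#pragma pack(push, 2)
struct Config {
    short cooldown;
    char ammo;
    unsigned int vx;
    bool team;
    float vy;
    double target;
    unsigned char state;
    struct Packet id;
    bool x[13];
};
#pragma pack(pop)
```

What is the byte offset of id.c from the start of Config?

Packet: h at 0 (size 8, align 8) → ends 8; f at 8 (size 8, align 8) → ends 16; c at 16 (size 8, align 8) → ends 24; b at 24 (size 8, align 8) → ends 32; total 32 bytes, alignment 8
cooldown at 0 (size 2, align 2) → ends 2
ammo at 2 (size 1, align 1) → ends 3
pad 1 to align 2 for vx
vx at 4 (size 4, align 2) → ends 8
team at 8 (size 1, align 1) → ends 9
pad 1 to align 2 for vy
vy at 10 (size 4, align 2) → ends 14
target at 14 (size 8, align 2) → ends 22
state at 22 (size 1, align 1) → ends 23
pad 1 to align 2 for id
id at 24 (size 32, align 2) → ends 56
within Packet: c at 16
24 + 16 = 40

40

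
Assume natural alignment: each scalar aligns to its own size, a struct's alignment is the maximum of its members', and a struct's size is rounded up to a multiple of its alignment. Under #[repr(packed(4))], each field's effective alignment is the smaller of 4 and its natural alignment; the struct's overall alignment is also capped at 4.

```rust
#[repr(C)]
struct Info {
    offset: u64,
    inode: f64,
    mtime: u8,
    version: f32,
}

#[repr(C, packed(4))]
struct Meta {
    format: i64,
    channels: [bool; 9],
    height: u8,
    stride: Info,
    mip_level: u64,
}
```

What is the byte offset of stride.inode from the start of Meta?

Info: offset at 0 (size 8, align 8) → ends 8; inode at 8 (size 8, align 8) → ends 16; mtime at 16 (size 1, align 1) → ends 17; pad 3 to align 4 for version; version at 20 (size 4, align 4) → ends 24; total 24 bytes, alignment 8
format at 0 (size 8, align 4) → ends 8
channels at 8 (size 9, align 1) → ends 17
height at 17 (size 1, align 1) → ends 18
pad 2 to align 4 for stride
stride at 20 (size 24, align 4) → ends 44
within Info: inode at 8
20 + 8 = 28

28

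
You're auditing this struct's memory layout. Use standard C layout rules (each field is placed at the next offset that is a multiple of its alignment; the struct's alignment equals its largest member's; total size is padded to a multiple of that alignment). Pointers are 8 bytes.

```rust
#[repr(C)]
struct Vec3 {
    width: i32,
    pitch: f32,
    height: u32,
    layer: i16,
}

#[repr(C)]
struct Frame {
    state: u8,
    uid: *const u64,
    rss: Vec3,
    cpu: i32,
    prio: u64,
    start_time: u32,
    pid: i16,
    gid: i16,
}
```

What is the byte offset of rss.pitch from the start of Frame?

Vec3: @0: width [4B, align 4] → 4; @4: pitch [4B, align 4] → 8; @8: height [4B, align 4] → 12; @12: layer [2B, align 2] → 14; +2 tail pad (align 4); size 16, align 4
@0: state [1B, align 1] → 1
+7 pad (align 8)
@8: uid [8B, align 8] → 16
@16: rss [16B, align 4] → 32
within Vec3: pitch at 4
16 + 4 = 20

20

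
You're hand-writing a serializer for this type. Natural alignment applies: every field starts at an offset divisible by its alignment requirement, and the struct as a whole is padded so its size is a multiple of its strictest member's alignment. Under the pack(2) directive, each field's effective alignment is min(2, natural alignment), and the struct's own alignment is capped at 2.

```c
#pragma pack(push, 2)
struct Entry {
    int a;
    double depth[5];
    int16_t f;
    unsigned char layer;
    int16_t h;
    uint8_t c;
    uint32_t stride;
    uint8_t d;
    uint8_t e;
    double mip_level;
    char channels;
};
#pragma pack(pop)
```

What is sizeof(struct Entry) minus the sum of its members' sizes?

3

@0: a [4B, align 2] → 4
@4: depth [40B, align 2] → 44
@44: f [2B, align 2] → 46
@46: layer [1B, align 1] → 47
+1 pad (align 2)
@48: h [2B, align 2] → 50
@50: c [1B, align 1] → 51
+1 pad (align 2)
@52: stride [4B, align 2] → 56
@56: d [1B, align 1] → 57
@57: e [1B, align 1] → 58
@58: mip_level [8B, align 2] → 66
@66: channels [1B, align 1] → 67
+1 tail pad (align 2)
size 68, align 2
data bytes 65, size 68 → padding 3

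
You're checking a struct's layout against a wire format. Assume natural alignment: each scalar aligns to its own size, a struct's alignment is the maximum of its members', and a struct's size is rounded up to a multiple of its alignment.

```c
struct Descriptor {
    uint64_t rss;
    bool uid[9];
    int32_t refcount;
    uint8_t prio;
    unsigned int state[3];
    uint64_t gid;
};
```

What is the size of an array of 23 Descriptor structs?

0..8  rss  (8B, 8-aligned)
8..17  uid  (9B, 1-aligned)
17..20  -- padding (3B)
20..24  refcount  (4B, 4-aligned)
24..25  prio  (1B, 1-aligned)
25..28  -- padding (3B)
28..40  state  (12B, 4-aligned)
40..48  gid  (8B, 8-aligned)
sizeof = 48, alignof = 8
array of 23: 23 × 48 = 1104

1104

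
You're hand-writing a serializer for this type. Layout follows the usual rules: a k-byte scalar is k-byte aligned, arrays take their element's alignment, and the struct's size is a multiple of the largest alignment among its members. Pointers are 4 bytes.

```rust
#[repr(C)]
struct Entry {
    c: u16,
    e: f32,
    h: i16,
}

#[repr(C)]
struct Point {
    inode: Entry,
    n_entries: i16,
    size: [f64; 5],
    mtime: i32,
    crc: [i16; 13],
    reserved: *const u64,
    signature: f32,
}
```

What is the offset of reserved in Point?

88

Entry: c at 0 (size 2, align 2) → ends 2; pad 2 to align 4 for e; e at 4 (size 4, align 4) → ends 8; h at 8 (size 2, align 2) → ends 10; tail pad 2 to reach multiple of 4; total 12 bytes, alignment 4
inode at 0 (size 12, align 4) → ends 12
n_entries at 12 (size 2, align 2) → ends 14
pad 2 to align 8 for size
size at 16 (size 40, align 8) → ends 56
mtime at 56 (size 4, align 4) → ends 60
crc at 60 (size 26, align 2) → ends 86
pad 2 to align 4 for reserved
reserved at 88 (size 4, align 4) → ends 92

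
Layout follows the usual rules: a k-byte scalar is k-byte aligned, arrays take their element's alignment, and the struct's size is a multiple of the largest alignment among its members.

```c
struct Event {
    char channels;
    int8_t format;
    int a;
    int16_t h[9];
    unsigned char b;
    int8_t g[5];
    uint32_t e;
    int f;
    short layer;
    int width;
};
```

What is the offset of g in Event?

27

@0: channels [1B, align 1] → 1
@1: format [1B, align 1] → 2
+2 pad (align 4)
@4: a [4B, align 4] → 8
@8: h [18B, align 2] → 26
@26: b [1B, align 1] → 27
@27: g [5B, align 1] → 32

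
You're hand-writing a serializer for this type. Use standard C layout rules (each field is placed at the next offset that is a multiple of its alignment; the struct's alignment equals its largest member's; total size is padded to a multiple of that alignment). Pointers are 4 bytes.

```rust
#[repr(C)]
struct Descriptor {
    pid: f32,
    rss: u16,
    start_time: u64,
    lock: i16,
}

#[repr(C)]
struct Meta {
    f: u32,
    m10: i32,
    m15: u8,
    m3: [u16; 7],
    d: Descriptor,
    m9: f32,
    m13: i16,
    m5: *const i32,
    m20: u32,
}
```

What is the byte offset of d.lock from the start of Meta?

Descriptor: 0..4  pid  (4B, 4-aligned); 4..6  rss  (2B, 2-aligned); 6..8  -- padding (2B); 8..16  start_time  (8B, 8-aligned); 16..18  lock  (2B, 2-aligned); 18..24  -- tail padding (6B); sizeof = 24, alignof = 8
0..4  f  (4B, 4-aligned)
4..8  m10  (4B, 4-aligned)
8..9  m15  (1B, 1-aligned)
9..10  -- padding (1B)
10..24  m3  (14B, 2-aligned)
24..48  d  (24B, 8-aligned)
within Descriptor: lock at 16
24 + 16 = 40

40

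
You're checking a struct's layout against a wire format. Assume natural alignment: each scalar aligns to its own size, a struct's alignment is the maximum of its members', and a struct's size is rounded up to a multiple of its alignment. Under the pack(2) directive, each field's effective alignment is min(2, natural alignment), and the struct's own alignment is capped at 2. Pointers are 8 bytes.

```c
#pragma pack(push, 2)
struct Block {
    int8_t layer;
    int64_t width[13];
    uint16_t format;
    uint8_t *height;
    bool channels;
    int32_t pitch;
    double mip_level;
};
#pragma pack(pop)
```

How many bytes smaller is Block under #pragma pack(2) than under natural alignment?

14

natural layout:
  layer at 0 (size 1, align 1) → ends 1
  pad 7 to align 8 for width
  width at 8 (size 104, align 8) → ends 112
  format at 112 (size 2, align 2) → ends 114
  pad 6 to align 8 for height
  height at 120 (size 8, align 8) → ends 128
  channels at 128 (size 1, align 1) → ends 129
  pad 3 to align 4 for pitch
  pitch at 132 (size 4, align 4) → ends 136
  mip_level at 136 (size 8, align 8) → ends 144
  total 144 bytes, alignment 8
packed(2) layout:
  layer at 0 (size 1, align 1) → ends 1
  pad 1 to align 2 for width
  width at 2 (size 104, align 2) → ends 106
  format at 106 (size 2, align 2) → ends 108
  height at 108 (size 8, align 2) → ends 116
  channels at 116 (size 1, align 1) → ends 117
  pad 1 to align 2 for pitch
  pitch at 118 (size 4, align 2) → ends 122
  mip_level at 122 (size 8, align 2) → ends 130
  total 130 bytes, alignment 2
144 − 130 = 14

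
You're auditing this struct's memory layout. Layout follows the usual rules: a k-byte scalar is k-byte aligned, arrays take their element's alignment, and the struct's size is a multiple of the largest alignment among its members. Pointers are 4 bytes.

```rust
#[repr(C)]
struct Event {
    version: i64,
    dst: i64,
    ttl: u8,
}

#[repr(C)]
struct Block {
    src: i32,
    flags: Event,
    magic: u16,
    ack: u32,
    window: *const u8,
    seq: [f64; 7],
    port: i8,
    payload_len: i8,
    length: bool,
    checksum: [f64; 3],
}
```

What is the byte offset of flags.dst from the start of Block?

16

Event: @0: version [8B, align 8] → 8; @8: dst [8B, align 8] → 16; @16: ttl [1B, align 1] → 17; +7 tail pad (align 8); size 24, align 8
@0: src [4B, align 4] → 4
+4 pad (align 8)
@8: flags [24B, align 8] → 32
within Event: dst at 8
8 + 8 = 16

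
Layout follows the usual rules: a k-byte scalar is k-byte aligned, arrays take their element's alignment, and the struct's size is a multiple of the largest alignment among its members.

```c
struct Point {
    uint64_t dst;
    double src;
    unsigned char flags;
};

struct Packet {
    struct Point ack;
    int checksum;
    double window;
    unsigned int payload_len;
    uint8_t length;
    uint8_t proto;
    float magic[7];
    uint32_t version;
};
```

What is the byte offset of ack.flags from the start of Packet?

Point: @0: dst [8B, align 8] → 8; @8: src [8B, align 8] → 16; @16: flags [1B, align 1] → 17; +7 tail pad (align 8); size 24, align 8
@0: ack [24B, align 8] → 24
within Point: flags at 16
0 + 16 = 16

16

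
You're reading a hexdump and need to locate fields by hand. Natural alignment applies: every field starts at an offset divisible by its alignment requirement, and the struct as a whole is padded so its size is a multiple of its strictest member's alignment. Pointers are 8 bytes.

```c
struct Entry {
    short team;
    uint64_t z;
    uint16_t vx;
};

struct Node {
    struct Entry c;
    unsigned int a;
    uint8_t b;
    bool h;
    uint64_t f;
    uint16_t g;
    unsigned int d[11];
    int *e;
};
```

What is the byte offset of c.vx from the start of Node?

16

Entry: @0: team [2B, align 2] → 2; +6 pad (align 8); @8: z [8B, align 8] → 16; @16: vx [2B, align 2] → 18; +6 tail pad (align 8); size 24, align 8
@0: c [24B, align 8] → 24
within Entry: vx at 16
0 + 16 = 16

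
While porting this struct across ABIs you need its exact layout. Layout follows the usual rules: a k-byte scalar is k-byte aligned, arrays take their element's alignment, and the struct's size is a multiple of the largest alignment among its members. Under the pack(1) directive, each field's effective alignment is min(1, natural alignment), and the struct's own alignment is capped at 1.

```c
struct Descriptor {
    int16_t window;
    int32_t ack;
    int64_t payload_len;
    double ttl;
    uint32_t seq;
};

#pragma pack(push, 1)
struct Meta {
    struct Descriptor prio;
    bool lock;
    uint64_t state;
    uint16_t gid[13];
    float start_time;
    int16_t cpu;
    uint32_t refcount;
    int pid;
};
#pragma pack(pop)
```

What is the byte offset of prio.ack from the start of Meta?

Descriptor: 0..2  window  (2B, 2-aligned); 2..4  -- padding (2B); 4..8  ack  (4B, 4-aligned); 8..16  payload_len  (8B, 8-aligned); 16..24  ttl  (8B, 8-aligned); 24..28  seq  (4B, 4-aligned); 28..32  -- tail padding (4B); sizeof = 32, alignof = 8
0..32  prio  (32B, 1-aligned)
within Descriptor: ack at 4
0 + 4 = 4

4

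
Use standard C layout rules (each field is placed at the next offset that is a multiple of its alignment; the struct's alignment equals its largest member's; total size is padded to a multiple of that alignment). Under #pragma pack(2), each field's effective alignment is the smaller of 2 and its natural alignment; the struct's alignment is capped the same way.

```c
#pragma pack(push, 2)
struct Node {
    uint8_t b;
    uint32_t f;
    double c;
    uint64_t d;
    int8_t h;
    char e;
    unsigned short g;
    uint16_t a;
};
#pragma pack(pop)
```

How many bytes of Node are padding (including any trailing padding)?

1

@0: b [1B, align 1] → 1
+1 pad (align 2)
@2: f [4B, align 2] → 6
@6: c [8B, align 2] → 14
@14: d [8B, align 2] → 22
@22: h [1B, align 1] → 23
@23: e [1B, align 1] → 24
@24: g [2B, align 2] → 26
@26: a [2B, align 2] → 28
size 28, align 2
data bytes 27, size 28 → padding 1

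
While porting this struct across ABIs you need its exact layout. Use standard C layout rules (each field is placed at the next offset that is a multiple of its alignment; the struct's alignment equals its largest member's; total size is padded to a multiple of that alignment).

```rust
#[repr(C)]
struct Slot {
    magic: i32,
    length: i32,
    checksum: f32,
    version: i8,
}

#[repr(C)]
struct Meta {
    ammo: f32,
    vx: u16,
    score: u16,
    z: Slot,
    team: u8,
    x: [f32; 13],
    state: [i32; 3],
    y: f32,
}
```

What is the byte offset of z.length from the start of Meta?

12

Slot: 0..4  magic  (4B, 4-aligned); 4..8  length  (4B, 4-aligned); 8..12  checksum  (4B, 4-aligned); 12..13  version  (1B, 1-aligned); 13..16  -- tail padding (3B); sizeof = 16, alignof = 4
0..4  ammo  (4B, 4-aligned)
4..6  vx  (2B, 2-aligned)
6..8  score  (2B, 2-aligned)
8..24  z  (16B, 4-aligned)
within Slot: length at 4
8 + 4 = 12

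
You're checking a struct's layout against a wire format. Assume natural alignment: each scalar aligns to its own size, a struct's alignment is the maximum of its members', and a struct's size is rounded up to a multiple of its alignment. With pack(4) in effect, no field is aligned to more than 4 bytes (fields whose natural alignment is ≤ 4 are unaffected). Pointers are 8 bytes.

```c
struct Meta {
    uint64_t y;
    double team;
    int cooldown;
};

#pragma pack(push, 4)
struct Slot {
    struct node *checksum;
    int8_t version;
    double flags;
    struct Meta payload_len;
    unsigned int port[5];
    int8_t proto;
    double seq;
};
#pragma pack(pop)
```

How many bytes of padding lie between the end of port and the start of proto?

0

Meta: @0: y [8B, align 8] → 8; @8: team [8B, align 8] → 16; @16: cooldown [4B, align 4] → 20; +4 tail pad (align 8); size 24, align 8
@0: checksum [8B, align 4] → 8
@8: version [1B, align 1] → 9
+3 pad (align 4)
@12: flags [8B, align 4] → 20
@20: payload_len [24B, align 4] → 44
@44: port [20B, align 4] → 64
@64: proto [1B, align 1] → 65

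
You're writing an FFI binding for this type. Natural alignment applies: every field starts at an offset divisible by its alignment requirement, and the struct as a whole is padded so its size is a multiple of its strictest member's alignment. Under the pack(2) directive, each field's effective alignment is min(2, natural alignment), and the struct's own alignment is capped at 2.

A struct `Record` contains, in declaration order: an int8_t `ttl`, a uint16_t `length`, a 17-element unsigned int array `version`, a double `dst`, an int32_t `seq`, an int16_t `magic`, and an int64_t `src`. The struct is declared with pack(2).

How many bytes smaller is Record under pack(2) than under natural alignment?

natural layout:
  0..1  ttl  (1B, 1-aligned)
  1..2  -- padding (1B)
  2..4  length  (2B, 2-aligned)
  4..72  version  (68B, 4-aligned)
  72..80  dst  (8B, 8-aligned)
  80..84  seq  (4B, 4-aligned)
  84..86  magic  (2B, 2-aligned)
  86..88  -- padding (2B)
  88..96  src  (8B, 8-aligned)
  sizeof = 96, alignof = 8
packed(2) layout:
  0..1  ttl  (1B, 1-aligned)
  1..2  -- padding (1B)
  2..4  length  (2B, 2-aligned)
  4..72  version  (68B, 2-aligned)
  72..80  dst  (8B, 2-aligned)
  80..84  seq  (4B, 2-aligned)
  84..86  magic  (2B, 2-aligned)
  86..94  src  (8B, 2-aligned)
  sizeof = 94, alignof = 2
96 − 94 = 2

2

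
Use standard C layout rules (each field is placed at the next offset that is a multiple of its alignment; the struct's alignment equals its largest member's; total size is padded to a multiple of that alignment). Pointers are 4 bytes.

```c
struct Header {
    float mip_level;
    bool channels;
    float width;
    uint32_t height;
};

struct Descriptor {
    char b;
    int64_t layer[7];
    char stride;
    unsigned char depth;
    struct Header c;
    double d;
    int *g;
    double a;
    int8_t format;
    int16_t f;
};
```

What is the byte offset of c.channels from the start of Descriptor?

Header: @0: mip_level [4B, align 4] → 4; @4: channels [1B, align 1] → 5; +3 pad (align 4); @8: width [4B, align 4] → 12; @12: height [4B, align 4] → 16; size 16, align 4
@0: b [1B, align 1] → 1
+7 pad (align 8)
@8: layer [56B, align 8] → 64
@64: stride [1B, align 1] → 65
@65: depth [1B, align 1] → 66
+2 pad (align 4)
@68: c [16B, align 4] → 84
within Header: channels at 4
68 + 4 = 72

72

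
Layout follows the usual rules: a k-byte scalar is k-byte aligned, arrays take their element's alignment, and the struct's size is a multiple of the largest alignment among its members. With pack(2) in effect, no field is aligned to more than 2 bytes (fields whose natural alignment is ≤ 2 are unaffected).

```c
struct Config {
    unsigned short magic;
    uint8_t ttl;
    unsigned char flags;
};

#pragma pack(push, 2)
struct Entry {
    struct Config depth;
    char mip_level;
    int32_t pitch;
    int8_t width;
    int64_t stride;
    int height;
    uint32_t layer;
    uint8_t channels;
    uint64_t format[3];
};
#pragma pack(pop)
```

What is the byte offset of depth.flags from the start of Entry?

3

Config: @0: magic [2B, align 2] → 2; @2: ttl [1B, align 1] → 3; @3: flags [1B, align 1] → 4; size 4, align 2
@0: depth [4B, align 2] → 4
within Config: flags at 3
0 + 3 = 3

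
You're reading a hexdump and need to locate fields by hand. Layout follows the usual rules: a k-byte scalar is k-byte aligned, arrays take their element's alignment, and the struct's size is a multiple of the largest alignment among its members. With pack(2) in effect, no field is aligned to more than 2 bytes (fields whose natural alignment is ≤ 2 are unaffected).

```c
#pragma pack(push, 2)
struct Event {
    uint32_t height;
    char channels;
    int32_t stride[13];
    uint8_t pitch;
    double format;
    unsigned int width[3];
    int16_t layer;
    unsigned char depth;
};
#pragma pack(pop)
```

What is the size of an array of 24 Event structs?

2016

height at 0 (size 4, align 2) → ends 4
channels at 4 (size 1, align 1) → ends 5
pad 1 to align 2 for stride
stride at 6 (size 52, align 2) → ends 58
pitch at 58 (size 1, align 1) → ends 59
pad 1 to align 2 for format
format at 60 (size 8, align 2) → ends 68
width at 68 (size 12, align 2) → ends 80
layer at 80 (size 2, align 2) → ends 82
depth at 82 (size 1, align 1) → ends 83
tail pad 1 to reach multiple of 2
total 84 bytes, alignment 2
array of 24: 24 × 84 = 2016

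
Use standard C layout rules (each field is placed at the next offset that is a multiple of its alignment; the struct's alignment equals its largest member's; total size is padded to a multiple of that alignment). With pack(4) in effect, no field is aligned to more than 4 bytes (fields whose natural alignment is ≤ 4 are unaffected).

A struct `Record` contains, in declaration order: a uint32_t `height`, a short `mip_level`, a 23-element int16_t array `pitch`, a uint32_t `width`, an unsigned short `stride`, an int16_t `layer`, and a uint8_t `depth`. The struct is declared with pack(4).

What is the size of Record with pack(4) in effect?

64

height at 0 (size 4, align 4) → ends 4
mip_level at 4 (size 2, align 2) → ends 6
pitch at 6 (size 46, align 2) → ends 52
width at 52 (size 4, align 4) → ends 56
stride at 56 (size 2, align 2) → ends 58
layer at 58 (size 2, align 2) → ends 60
depth at 60 (size 1, align 1) → ends 61
tail pad 3 to reach multiple of 4
total 64 bytes, alignment 4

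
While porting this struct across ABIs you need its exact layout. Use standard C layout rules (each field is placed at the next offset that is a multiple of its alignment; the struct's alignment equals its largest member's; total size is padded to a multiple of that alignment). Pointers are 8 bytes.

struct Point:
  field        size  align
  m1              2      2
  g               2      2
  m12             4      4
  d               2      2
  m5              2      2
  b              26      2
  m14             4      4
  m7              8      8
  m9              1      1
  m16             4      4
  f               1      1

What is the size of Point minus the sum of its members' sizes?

0..2  m1  (2B, 2-aligned)
2..4  g  (2B, 2-aligned)
4..8  m12  (4B, 4-aligned)
8..10  d  (2B, 2-aligned)
10..12  m5  (2B, 2-aligned)
12..38  b  (26B, 2-aligned)
38..40  -- padding (2B)
40..44  m14  (4B, 4-aligned)
44..48  -- padding (4B)
48..56  m7  (8B, 8-aligned)
56..57  m9  (1B, 1-aligned)
57..60  -- padding (3B)
60..64  m16  (4B, 4-aligned)
64..65  f  (1B, 1-aligned)
65..72  -- tail padding (7B)
sizeof = 72, alignof = 8
data bytes 56, size 72 → padding 16

16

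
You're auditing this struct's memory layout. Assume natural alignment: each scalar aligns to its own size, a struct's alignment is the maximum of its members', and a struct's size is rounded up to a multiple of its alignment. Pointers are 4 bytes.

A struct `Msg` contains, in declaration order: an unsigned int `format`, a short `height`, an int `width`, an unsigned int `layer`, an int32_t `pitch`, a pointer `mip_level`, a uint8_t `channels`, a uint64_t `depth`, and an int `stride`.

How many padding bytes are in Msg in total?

@0: format [4B, align 4] → 4
@4: height [2B, align 2] → 6
+2 pad (align 4)
@8: width [4B, align 4] → 12
@12: layer [4B, align 4] → 16
@16: pitch [4B, align 4] → 20
@20: mip_level [4B, align 4] → 24
@24: channels [1B, align 1] → 25
+7 pad (align 8)
@32: depth [8B, align 8] → 40
@40: stride [4B, align 4] → 44
+4 tail pad (align 8)
size 48, align 8
data bytes 35, size 48 → padding 13

13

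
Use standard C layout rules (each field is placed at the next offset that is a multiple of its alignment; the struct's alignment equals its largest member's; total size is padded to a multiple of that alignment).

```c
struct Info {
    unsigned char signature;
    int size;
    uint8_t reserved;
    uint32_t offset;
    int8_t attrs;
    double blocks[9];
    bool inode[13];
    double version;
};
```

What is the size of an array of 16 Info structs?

1920

@0: signature [1B, align 1] → 1
+3 pad (align 4)
@4: size [4B, align 4] → 8
@8: reserved [1B, align 1] → 9
+3 pad (align 4)
@12: offset [4B, align 4] → 16
@16: attrs [1B, align 1] → 17
+7 pad (align 8)
@24: blocks [72B, align 8] → 96
@96: inode [13B, align 1] → 109
+3 pad (align 8)
@112: version [8B, align 8] → 120
size 120, align 8
array of 16: 16 × 120 = 1920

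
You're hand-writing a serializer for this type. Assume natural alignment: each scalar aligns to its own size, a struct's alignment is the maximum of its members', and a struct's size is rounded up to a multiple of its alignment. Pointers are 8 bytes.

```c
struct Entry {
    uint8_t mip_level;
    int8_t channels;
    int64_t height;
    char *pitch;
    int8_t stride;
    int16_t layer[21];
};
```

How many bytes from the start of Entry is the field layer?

26

mip_level at 0 (size 1, align 1) → ends 1
channels at 1 (size 1, align 1) → ends 2
pad 6 to align 8 for height
height at 8 (size 8, align 8) → ends 16
pitch at 16 (size 8, align 8) → ends 24
stride at 24 (size 1, align 1) → ends 25
pad 1 to align 2 for layer
layer at 26 (size 42, align 2) → ends 68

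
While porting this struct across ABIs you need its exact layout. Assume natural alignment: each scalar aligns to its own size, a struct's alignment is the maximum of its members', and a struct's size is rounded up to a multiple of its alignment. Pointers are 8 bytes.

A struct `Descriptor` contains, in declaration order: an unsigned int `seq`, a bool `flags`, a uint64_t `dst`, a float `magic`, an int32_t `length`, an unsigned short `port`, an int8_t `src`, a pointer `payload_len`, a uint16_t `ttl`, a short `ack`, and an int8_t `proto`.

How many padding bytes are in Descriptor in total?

11

@0: seq [4B, align 4] → 4
@4: flags [1B, align 1] → 5
+3 pad (align 8)
@8: dst [8B, align 8] → 16
@16: magic [4B, align 4] → 20
@20: length [4B, align 4] → 24
@24: port [2B, align 2] → 26
@26: src [1B, align 1] → 27
+5 pad (align 8)
@32: payload_len [8B, align 8] → 40
@40: ttl [2B, align 2] → 42
@42: ack [2B, align 2] → 44
@44: proto [1B, align 1] → 45
+3 tail pad (align 8)
size 48, align 8
data bytes 37, size 48 → padding 11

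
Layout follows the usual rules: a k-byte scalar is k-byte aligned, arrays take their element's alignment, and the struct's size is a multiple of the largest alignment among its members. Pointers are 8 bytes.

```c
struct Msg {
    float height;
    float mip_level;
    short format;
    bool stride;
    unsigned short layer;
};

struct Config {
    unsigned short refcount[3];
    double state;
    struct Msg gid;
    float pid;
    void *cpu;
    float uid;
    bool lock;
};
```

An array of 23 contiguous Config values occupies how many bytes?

1288

Msg: 0..4  height  (4B, 4-aligned); 4..8  mip_level  (4B, 4-aligned); 8..10  format  (2B, 2-aligned); 10..11  stride  (1B, 1-aligned); 11..12  -- padding (1B); 12..14  layer  (2B, 2-aligned); 14..16  -- tail padding (2B); sizeof = 16, alignof = 4
0..6  refcount  (6B, 2-aligned)
6..8  -- padding (2B)
8..16  state  (8B, 8-aligned)
16..32  gid  (16B, 4-aligned)
32..36  pid  (4B, 4-aligned)
36..40  -- padding (4B)
40..48  cpu  (8B, 8-aligned)
48..52  uid  (4B, 4-aligned)
52..53  lock  (1B, 1-aligned)
53..56  -- tail padding (3B)
sizeof = 56, alignof = 8
array of 23: 23 × 56 = 1288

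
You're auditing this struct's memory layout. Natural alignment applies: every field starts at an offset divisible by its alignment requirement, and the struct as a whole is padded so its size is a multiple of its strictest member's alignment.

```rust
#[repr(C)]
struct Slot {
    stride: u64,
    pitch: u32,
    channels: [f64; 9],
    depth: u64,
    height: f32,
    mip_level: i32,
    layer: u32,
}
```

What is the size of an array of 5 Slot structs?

@0: stride [8B, align 8] → 8
@8: pitch [4B, align 4] → 12
+4 pad (align 8)
@16: channels [72B, align 8] → 88
@88: depth [8B, align 8] → 96
@96: height [4B, align 4] → 100
@100: mip_level [4B, align 4] → 104
@104: layer [4B, align 4] → 108
+4 tail pad (align 8)
size 112, align 8
array of 5: 5 × 112 = 560

560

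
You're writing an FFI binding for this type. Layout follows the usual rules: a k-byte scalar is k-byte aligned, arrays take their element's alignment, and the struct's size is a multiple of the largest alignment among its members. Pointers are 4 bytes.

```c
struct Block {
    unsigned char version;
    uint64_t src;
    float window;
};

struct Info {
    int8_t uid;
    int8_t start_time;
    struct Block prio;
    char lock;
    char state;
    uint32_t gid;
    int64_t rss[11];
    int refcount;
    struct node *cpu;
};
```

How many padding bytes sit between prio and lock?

Block: 0..1  version  (1B, 1-aligned); 1..8  -- padding (7B); 8..16  src  (8B, 8-aligned); 16..20  window  (4B, 4-aligned); 20..24  -- tail padding (4B); sizeof = 24, alignof = 8
0..1  uid  (1B, 1-aligned)
1..2  start_time  (1B, 1-aligned)
2..8  -- padding (6B)
8..32  prio  (24B, 8-aligned)
32..33  lock  (1B, 1-aligned)

0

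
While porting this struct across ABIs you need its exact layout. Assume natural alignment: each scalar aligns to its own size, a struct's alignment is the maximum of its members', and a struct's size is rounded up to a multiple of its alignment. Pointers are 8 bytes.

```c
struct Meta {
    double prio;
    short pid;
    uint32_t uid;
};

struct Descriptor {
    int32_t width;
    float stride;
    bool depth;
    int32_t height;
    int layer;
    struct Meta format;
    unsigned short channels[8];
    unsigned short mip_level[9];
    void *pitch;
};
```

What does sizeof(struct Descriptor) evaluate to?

Meta: @0: prio [8B, align 8] → 8; @8: pid [2B, align 2] → 10; +2 pad (align 4); @12: uid [4B, align 4] → 16; size 16, align 8
@0: width [4B, align 4] → 4
@4: stride [4B, align 4] → 8
@8: depth [1B, align 1] → 9
+3 pad (align 4)
@12: height [4B, align 4] → 16
@16: layer [4B, align 4] → 20
+4 pad (align 8)
@24: format [16B, align 8] → 40
@40: channels [16B, align 2] → 56
@56: mip_level [18B, align 2] → 74
+6 pad (align 8)
@80: pitch [8B, align 8] → 88
size 88, align 8

88 bytes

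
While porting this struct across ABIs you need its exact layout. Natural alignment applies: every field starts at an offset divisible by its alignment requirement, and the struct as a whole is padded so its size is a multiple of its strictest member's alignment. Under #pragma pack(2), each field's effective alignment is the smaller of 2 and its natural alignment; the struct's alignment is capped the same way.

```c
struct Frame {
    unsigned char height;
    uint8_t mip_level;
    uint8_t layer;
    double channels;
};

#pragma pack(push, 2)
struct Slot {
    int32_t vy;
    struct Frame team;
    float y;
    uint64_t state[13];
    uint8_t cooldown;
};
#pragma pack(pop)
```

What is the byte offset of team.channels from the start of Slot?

Frame: height at 0 (size 1, align 1) → ends 1; mip_level at 1 (size 1, align 1) → ends 2; layer at 2 (size 1, align 1) → ends 3; pad 5 to align 8 for channels; channels at 8 (size 8, align 8) → ends 16; total 16 bytes, alignment 8
vy at 0 (size 4, align 2) → ends 4
team at 4 (size 16, align 2) → ends 20
within Frame: channels at 8
4 + 8 = 12

12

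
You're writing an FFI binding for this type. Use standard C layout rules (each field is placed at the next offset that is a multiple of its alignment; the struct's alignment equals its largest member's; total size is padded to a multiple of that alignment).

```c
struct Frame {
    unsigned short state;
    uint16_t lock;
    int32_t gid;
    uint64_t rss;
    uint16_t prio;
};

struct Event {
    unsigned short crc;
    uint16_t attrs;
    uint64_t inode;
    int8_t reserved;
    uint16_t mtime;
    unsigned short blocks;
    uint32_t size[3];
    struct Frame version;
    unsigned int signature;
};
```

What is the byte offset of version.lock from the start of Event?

42

Frame: 0..2  state  (2B, 2-aligned); 2..4  lock  (2B, 2-aligned); 4..8  gid  (4B, 4-aligned); 8..16  rss  (8B, 8-aligned); 16..18  prio  (2B, 2-aligned); 18..24  -- tail padding (6B); sizeof = 24, alignof = 8
0..2  crc  (2B, 2-aligned)
2..4  attrs  (2B, 2-aligned)
4..8  -- padding (4B)
8..16  inode  (8B, 8-aligned)
16..17  reserved  (1B, 1-aligned)
17..18  -- padding (1B)
18..20  mtime  (2B, 2-aligned)
20..22  blocks  (2B, 2-aligned)
22..24  -- padding (2B)
24..36  size  (12B, 4-aligned)
36..40  -- padding (4B)
40..64  version  (24B, 8-aligned)
within Frame: lock at 2
40 + 2 = 42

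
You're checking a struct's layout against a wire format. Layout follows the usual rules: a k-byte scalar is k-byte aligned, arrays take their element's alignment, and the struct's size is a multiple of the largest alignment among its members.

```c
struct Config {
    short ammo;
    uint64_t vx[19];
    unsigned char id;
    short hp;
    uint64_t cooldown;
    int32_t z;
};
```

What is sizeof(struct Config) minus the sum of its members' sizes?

@0: ammo [2B, align 2] → 2
+6 pad (align 8)
@8: vx [152B, align 8] → 160
@160: id [1B, align 1] → 161
+1 pad (align 2)
@162: hp [2B, align 2] → 164
+4 pad (align 8)
@168: cooldown [8B, align 8] → 176
@176: z [4B, align 4] → 180
+4 tail pad (align 8)
size 184, align 8
data bytes 169, size 184 → padding 15

15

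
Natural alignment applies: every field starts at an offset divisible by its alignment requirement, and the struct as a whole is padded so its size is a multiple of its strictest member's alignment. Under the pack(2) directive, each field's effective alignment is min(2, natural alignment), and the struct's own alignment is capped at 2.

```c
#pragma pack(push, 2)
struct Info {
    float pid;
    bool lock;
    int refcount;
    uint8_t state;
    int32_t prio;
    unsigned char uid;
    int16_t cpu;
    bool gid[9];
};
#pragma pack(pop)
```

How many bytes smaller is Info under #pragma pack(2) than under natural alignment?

natural layout:
  0..4  pid  (4B, 4-aligned)
  4..5  lock  (1B, 1-aligned)
  5..8  -- padding (3B)
  8..12  refcount  (4B, 4-aligned)
  12..13  state  (1B, 1-aligned)
  13..16  -- padding (3B)
  16..20  prio  (4B, 4-aligned)
  20..21  uid  (1B, 1-aligned)
  21..22  -- padding (1B)
  22..24  cpu  (2B, 2-aligned)
  24..33  gid  (9B, 1-aligned)
  33..36  -- tail padding (3B)
  sizeof = 36, alignof = 4
packed(2) layout:
  0..4  pid  (4B, 2-aligned)
  4..5  lock  (1B, 1-aligned)
  5..6  -- padding (1B)
  6..10  refcount  (4B, 2-aligned)
  10..11  state  (1B, 1-aligned)
  11..12  -- padding (1B)
  12..16  prio  (4B, 2-aligned)
  16..17  uid  (1B, 1-aligned)
  17..18  -- padding (1B)
  18..20  cpu  (2B, 2-aligned)
  20..29  gid  (9B, 1-aligned)
  29..30  -- tail padding (1B)
  sizeof = 30, alignof = 2
36 − 30 = 6

6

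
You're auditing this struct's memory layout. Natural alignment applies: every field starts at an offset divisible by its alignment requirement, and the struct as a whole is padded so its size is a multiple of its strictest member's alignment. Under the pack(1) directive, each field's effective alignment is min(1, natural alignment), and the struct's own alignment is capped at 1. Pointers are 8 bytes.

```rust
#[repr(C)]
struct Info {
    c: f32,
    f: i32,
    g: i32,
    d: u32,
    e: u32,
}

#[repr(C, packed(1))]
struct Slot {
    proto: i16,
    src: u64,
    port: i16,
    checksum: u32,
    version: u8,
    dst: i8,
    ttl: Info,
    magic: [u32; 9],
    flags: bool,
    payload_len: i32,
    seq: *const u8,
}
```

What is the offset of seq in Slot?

79

Info: @0: c [4B, align 4] → 4; @4: f [4B, align 4] → 8; @8: g [4B, align 4] → 12; @12: d [4B, align 4] → 16; @16: e [4B, align 4] → 20; size 20, align 4
@0: proto [2B, align 1] → 2
@2: src [8B, align 1] → 10
@10: port [2B, align 1] → 12
@12: checksum [4B, align 1] → 16
@16: version [1B, align 1] → 17
@17: dst [1B, align 1] → 18
@18: ttl [20B, align 1] → 38
@38: magic [36B, align 1] → 74
@74: flags [1B, align 1] → 75
@75: payload_len [4B, align 1] → 79
@79: seq [8B, align 1] → 87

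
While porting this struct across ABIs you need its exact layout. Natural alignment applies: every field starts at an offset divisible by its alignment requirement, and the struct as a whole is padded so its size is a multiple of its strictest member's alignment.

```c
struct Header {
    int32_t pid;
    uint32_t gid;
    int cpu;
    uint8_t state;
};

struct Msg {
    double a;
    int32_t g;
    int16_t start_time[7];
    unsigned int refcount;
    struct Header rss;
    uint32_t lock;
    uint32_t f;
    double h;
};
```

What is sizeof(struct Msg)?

64 bytes

Header: 0..4  pid  (4B, 4-aligned); 4..8  gid  (4B, 4-aligned); 8..12  cpu  (4B, 4-aligned); 12..13  state  (1B, 1-aligned); 13..16  -- tail padding (3B); sizeof = 16, alignof = 4
0..8  a  (8B, 8-aligned)
8..12  g  (4B, 4-aligned)
12..26  start_time  (14B, 2-aligned)
26..28  -- padding (2B)
28..32  refcount  (4B, 4-aligned)
32..48  rss  (16B, 4-aligned)
48..52  lock  (4B, 4-aligned)
52..56  f  (4B, 4-aligned)
56..64  h  (8B, 8-aligned)
sizeof = 64, alignof = 8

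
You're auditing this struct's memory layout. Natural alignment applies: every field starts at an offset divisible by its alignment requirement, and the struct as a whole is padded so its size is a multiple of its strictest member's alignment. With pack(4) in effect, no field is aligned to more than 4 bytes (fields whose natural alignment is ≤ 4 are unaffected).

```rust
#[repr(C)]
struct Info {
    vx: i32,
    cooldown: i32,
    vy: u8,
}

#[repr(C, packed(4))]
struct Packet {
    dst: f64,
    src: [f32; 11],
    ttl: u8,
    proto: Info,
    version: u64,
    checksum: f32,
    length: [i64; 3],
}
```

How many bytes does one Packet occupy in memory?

Info: vx at 0 (size 4, align 4) → ends 4; cooldown at 4 (size 4, align 4) → ends 8; vy at 8 (size 1, align 1) → ends 9; tail pad 3 to reach multiple of 4; total 12 bytes, alignment 4
dst at 0 (size 8, align 4) → ends 8
src at 8 (size 44, align 4) → ends 52
ttl at 52 (size 1, align 1) → ends 53
pad 3 to align 4 for proto
proto at 56 (size 12, align 4) → ends 68
version at 68 (size 8, align 4) → ends 76
checksum at 76 (size 4, align 4) → ends 80
length at 80 (size 24, align 4) → ends 104
total 104 bytes, alignment 4

104 bytes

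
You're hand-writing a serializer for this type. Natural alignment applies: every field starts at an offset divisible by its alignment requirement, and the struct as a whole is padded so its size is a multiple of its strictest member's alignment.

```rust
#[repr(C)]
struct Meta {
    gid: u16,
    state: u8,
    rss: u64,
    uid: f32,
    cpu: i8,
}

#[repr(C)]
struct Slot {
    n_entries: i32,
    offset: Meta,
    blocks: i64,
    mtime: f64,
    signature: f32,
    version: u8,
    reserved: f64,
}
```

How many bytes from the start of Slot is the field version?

52

Meta: gid at 0 (size 2, align 2) → ends 2; state at 2 (size 1, align 1) → ends 3; pad 5 to align 8 for rss; rss at 8 (size 8, align 8) → ends 16; uid at 16 (size 4, align 4) → ends 20; cpu at 20 (size 1, align 1) → ends 21; tail pad 3 to reach multiple of 8; total 24 bytes, alignment 8
n_entries at 0 (size 4, align 4) → ends 4
pad 4 to align 8 for offset
offset at 8 (size 24, align 8) → ends 32
blocks at 32 (size 8, align 8) → ends 40
mtime at 40 (size 8, align 8) → ends 48
signature at 48 (size 4, align 4) → ends 52
version at 52 (size 1, align 1) → ends 53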